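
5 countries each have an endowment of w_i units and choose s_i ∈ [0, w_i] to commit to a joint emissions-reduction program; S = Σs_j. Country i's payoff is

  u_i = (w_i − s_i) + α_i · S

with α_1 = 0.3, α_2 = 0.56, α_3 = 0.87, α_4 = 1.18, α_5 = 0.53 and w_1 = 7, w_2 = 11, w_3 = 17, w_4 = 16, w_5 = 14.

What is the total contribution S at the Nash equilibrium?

∂u_i/∂s_i = α_i − 1, so country i contributes w_i if α_i > 1, else 0.
α_i > 1 for i ∈ {4}; NE contributions (0, 0, 0, 16, 0), S = 16.

16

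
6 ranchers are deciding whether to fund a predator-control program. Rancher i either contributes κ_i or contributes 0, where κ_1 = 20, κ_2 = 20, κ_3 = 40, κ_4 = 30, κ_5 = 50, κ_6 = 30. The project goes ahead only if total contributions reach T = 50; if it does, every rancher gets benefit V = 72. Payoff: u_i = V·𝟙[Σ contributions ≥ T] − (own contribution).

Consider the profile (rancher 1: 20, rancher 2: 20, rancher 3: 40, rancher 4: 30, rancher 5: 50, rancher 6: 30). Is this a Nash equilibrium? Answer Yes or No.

No

Total = 190 ≥ 50: provided.
Rancher 1 (pledges 20, payoff 52): dropping to 0 → total 170, payoff 72. Profitable deviation.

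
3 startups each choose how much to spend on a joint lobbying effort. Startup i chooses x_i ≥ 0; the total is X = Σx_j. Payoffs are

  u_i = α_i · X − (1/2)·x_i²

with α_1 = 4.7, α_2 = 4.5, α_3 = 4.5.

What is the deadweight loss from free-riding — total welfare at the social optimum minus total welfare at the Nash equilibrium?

Startup i's FOC: ∂u_i/∂x_i = α_i − x_i = 0, so x_i* = α_i.
NE contributions = (4.7, 4.5, 4.5); X = 13.7.
W^NE = (Σα)·X − ½Σα_i² = 13.7² − ½·62.59 = 156.395.
Planner sets x_i = Σα_j = 13.7 for every i, so X^SO = 3·13.7 = 41.1.
W^SO = (Σα)·X^SO − ½·3·(Σα)² = (3/2)·13.7² = 281.535.
Deadweight loss = W^SO − W^NE = 125.14.

125.14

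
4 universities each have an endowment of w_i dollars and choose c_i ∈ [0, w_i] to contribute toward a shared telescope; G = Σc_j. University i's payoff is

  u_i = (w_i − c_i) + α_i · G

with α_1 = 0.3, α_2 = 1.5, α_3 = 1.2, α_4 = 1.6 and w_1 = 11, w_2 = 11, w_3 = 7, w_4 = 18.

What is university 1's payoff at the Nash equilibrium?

21.8

∂u_i/∂c_i = α_i − 1, so university i contributes w_i if α_i > 1, else 0.
α_i > 1 for i ∈ {2, 3, 4}; NE contributions (0, 11, 7, 18), G = 36.
u_1 = (11 − 0) + 0.3·36 = 21.8.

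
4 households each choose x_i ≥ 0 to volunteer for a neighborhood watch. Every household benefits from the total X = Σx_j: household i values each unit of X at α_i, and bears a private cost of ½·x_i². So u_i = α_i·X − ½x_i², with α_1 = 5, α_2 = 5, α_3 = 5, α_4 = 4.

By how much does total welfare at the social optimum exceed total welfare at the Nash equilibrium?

Household i's FOC: ∂u_i/∂x_i = α_i − x_i = 0, so x_i* = α_i.
NE contributions = (5, 5, 5, 4); X = 19.
W^NE = (Σα)·X − ½Σα_i² = 19² − ½·91 = 315.5.
Planner sets x_i = Σα_j = 19 for every i, so X^SO = 4·19 = 76.
W^SO = (Σα)·X^SO − ½·4·(Σα)² = (4/2)·19² = 722.
Deadweight loss = W^SO − W^NE = 406.5.

406.5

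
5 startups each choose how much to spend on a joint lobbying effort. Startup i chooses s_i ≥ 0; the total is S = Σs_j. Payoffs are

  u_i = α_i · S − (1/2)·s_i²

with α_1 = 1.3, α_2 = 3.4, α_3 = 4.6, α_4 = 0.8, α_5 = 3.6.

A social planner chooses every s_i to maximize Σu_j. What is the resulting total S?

Planner FOC: ∂(Σu_j)/∂s_i = (Σα_j) − s_i = 0, so s_i^SO = Σα_j = 13.7 for every i; S^SO = 68.5.

68.5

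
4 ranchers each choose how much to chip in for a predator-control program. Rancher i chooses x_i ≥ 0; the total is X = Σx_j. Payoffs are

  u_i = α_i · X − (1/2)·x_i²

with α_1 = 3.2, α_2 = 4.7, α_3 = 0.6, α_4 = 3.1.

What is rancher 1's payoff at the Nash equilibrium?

Rancher i's FOC: ∂u_i/∂x_i = α_i − x_i = 0, so x_i* = α_i.
NE contributions = (3.2, 4.7, 0.6, 3.1); X = 11.6.
u_1 = α_1·X − ½·(x_1)² = 3.2·11.6 − ½·3.2² = 32.

32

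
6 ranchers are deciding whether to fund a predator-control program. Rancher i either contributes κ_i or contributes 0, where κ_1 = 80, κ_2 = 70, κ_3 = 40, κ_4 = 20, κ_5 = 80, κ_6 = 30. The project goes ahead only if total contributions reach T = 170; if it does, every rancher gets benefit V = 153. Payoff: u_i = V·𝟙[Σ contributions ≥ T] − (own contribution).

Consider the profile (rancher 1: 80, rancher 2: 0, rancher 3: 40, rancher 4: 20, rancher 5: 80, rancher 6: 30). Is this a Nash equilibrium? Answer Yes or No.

Total = 250 ≥ 170: provided.
Rancher 1 (pledges 80, payoff 73): dropping to 0 → total 170, payoff 153. Profitable deviation.

No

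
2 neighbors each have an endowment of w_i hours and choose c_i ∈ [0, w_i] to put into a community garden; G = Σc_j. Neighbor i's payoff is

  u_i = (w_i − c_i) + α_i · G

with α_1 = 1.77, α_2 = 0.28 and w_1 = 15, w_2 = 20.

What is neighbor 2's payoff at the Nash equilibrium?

24.2

∂u_i/∂c_i = α_i − 1, so neighbor i contributes w_i if α_i > 1, else 0.
α_i > 1 for i ∈ {1}; NE contributions (15, 0), G = 15.
u_2 = (20 − 0) + 0.28·15 = 24.2.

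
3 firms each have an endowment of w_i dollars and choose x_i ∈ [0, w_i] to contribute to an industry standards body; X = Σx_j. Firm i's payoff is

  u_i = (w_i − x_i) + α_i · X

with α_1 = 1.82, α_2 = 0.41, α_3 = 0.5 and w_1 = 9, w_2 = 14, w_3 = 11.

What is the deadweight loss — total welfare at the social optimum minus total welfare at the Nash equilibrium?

43.25

∂u_i/∂x_i = α_i − 1, so firm i contributes w_i if α_i > 1, else 0.
α_i > 1 for i ∈ {1}; NE contributions (9, 0, 0), X = 9.
W^NE = Σw_i − X^NE + (Σα_i)·X^NE = 34 + 1.73·9 = 49.57.
Planner: ∂(Σu_j)/∂x_i = Σα_j − 1 = 1.73 > 0, so everyone contributes w_i; X^SO = 34, W^SO = 34 + 1.73·34 = 92.82.
Deadweight loss = 43.25.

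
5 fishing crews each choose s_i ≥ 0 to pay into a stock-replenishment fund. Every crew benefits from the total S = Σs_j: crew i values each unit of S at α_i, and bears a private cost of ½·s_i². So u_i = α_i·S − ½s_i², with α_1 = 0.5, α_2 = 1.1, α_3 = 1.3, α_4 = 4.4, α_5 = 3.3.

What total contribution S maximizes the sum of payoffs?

Planner FOC: ∂(Σu_j)/∂s_i = (Σα_j) − s_i = 0, so s_i^SO = Σα_j = 10.6 for every i; S^SO = 53.

53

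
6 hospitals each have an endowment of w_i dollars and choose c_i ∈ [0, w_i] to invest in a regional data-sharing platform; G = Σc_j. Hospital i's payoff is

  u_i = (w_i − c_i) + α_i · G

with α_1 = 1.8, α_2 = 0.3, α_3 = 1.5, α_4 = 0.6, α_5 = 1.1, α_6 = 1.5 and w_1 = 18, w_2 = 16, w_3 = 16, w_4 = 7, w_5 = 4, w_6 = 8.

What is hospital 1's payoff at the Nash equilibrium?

∂u_i/∂c_i = α_i − 1, so hospital i contributes w_i if α_i > 1, else 0.
α_i > 1 for i ∈ {1, 3, 5, 6}; NE contributions (18, 0, 16, 0, 4, 8), G = 46.
u_1 = (18 − 18) + 1.8·46 = 82.8.

82.8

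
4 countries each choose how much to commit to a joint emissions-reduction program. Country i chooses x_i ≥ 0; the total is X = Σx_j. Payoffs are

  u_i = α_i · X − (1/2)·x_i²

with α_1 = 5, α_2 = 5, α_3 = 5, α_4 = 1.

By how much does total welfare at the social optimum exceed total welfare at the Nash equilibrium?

294

Country i's FOC: ∂u_i/∂x_i = α_i − x_i = 0, so x_i* = α_i.
NE contributions = (5, 5, 5, 1); X = 16.
W^NE = (Σα)·X − ½Σα_i² = 16² − ½·76 = 218.
Planner sets x_i = Σα_j = 16 for every i, so X^SO = 4·16 = 64.
W^SO = (Σα)·X^SO − ½·4·(Σα)² = (4/2)·16² = 512.
Deadweight loss = W^SO − W^NE = 294.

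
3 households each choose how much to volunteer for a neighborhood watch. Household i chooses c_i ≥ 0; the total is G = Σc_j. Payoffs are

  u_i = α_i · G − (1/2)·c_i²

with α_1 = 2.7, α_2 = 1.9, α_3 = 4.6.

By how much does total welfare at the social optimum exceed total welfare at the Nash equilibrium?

58.35

Household i's FOC: ∂u_i/∂c_i = α_i − c_i = 0, so c_i* = α_i.
NE contributions = (2.7, 1.9, 4.6); G = 9.2.
W^NE = (Σα)·G − ½Σα_i² = 9.2² − ½·32.06 = 68.61.
Planner sets c_i = Σα_j = 9.2 for every i, so G^SO = 3·9.2 = 27.6.
W^SO = (Σα)·G^SO − ½·3·(Σα)² = (3/2)·9.2² = 126.96.
Deadweight loss = W^SO − W^NE = 58.35.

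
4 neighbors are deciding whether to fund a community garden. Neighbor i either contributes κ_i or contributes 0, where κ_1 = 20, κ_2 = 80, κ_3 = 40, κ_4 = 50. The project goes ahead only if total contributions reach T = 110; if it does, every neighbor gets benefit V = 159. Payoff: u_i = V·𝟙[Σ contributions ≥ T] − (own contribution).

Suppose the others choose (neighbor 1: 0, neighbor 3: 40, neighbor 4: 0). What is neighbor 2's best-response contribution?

Others' total = 40. Contributing 80 brings total to 120 ≥ 110: gain V − κ_2 = 79.
Best response: 80.

80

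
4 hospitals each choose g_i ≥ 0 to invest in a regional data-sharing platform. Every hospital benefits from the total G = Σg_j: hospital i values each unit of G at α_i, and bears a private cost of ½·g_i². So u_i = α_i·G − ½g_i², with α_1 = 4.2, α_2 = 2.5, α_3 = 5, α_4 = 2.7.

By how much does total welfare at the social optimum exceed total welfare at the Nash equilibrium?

235.45

Hospital i's FOC: ∂u_i/∂g_i = α_i − g_i = 0, so g_i* = α_i.
NE contributions = (4.2, 2.5, 5, 2.7); G = 14.4.
W^NE = (Σα)·G − ½Σα_i² = 14.4² − ½·56.18 = 179.27.
Planner sets g_i = Σα_j = 14.4 for every i, so G^SO = 4·14.4 = 57.6.
W^SO = (Σα)·G^SO − ½·4·(Σα)² = (4/2)·14.4² = 414.72.
Deadweight loss = W^SO − W^NE = 235.45.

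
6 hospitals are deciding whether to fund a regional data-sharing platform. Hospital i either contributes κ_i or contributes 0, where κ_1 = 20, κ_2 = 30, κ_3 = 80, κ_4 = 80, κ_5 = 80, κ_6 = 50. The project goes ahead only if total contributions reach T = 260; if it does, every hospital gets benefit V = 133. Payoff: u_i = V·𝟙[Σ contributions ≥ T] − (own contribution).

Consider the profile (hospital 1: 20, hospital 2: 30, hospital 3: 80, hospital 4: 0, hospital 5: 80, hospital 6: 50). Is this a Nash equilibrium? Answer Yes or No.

Yes

Total = 260 ≥ 260: provided.
Hospital 1 (pledges 20, payoff 113): dropping to 0 → total 240, payoff 0. No gain.
Hospital 2 (pledges 30, payoff 103): dropping to 0 → total 230, payoff 0. No gain.
Hospital 3 (pledges 80, payoff 53): dropping to 0 → total 180, payoff 0. No gain.
Hospital 4 (pledges 0, payoff 133): pledging 80 → total 340, payoff 53. No gain.
Hospital 5 (pledges 80, payoff 53): dropping to 0 → total 180, payoff 0. No gain.
Hospital 6 (pledges 50, payoff 83): dropping to 0 → total 210, payoff 0. No gain.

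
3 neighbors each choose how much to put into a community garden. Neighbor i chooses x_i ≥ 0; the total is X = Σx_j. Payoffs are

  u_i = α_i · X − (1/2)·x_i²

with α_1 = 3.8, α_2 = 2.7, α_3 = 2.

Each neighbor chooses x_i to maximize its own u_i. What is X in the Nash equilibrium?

8.5

Neighbor i's FOC: ∂u_i/∂x_i = α_i − x_i = 0, so x_i* = α_i.
NE contributions = (3.8, 2.7, 2); X = 8.5.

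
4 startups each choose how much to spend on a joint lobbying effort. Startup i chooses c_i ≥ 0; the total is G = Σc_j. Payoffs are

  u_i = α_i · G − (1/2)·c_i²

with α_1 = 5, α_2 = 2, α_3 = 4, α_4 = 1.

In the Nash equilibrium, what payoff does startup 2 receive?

Startup i's FOC: ∂u_i/∂c_i = α_i − c_i = 0, so c_i* = α_i.
NE contributions = (5, 2, 4, 1); G = 12.
u_2 = α_2·G − ½·(c_2)² = 2·12 − ½·2² = 22.

22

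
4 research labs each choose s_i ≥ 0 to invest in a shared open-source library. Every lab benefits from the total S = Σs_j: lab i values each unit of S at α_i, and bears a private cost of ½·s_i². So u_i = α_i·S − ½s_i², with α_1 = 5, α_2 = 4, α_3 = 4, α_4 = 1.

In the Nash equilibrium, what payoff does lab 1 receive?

Lab i's FOC: ∂u_i/∂s_i = α_i − s_i = 0, so s_i* = α_i.
NE contributions = (5, 4, 4, 1); S = 14.
u_1 = α_1·S − ½·(s_1)² = 5·14 − ½·5² = 57.5.

57.5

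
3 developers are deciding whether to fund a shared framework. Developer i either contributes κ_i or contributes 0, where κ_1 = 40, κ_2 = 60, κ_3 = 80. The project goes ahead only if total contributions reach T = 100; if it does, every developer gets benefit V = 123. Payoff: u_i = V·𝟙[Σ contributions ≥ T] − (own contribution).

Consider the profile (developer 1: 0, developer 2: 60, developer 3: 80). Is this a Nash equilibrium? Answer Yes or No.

Total = 140 ≥ 100: provided.
Developer 1 (pledges 0, payoff 123): pledging 40 → total 180, payoff 83. No gain.
Developer 2 (pledges 60, payoff 63): dropping to 0 → total 80, payoff 0. No gain.
Developer 3 (pledges 80, payoff 43): dropping to 0 → total 60, payoff 0. No gain.

Yes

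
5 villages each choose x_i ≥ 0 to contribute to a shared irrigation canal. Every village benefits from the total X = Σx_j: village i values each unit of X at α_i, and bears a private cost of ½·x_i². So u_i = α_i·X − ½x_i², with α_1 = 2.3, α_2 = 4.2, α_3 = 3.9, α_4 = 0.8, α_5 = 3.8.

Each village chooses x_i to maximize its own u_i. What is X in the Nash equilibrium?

15

Village i's FOC: ∂u_i/∂x_i = α_i − x_i = 0, so x_i* = α_i.
NE contributions = (2.3, 4.2, 3.9, 0.8, 3.8); X = 15.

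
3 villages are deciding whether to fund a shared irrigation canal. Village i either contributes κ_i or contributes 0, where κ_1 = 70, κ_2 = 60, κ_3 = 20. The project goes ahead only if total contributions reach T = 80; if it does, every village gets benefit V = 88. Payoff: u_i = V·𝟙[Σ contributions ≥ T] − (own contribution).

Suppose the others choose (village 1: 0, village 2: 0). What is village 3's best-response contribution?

Others' total = 0. Even contributing 20 gives 20 < 80: no benefit either way.
Best response: 0.

0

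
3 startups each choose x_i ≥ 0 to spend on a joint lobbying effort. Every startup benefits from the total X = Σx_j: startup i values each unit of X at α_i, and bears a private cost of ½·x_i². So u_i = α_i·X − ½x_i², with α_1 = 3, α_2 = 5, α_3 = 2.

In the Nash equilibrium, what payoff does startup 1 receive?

25.5

Startup i's FOC: ∂u_i/∂x_i = α_i − x_i = 0, so x_i* = α_i.
NE contributions = (3, 5, 2); X = 10.
u_1 = α_1·X − ½·(x_1)² = 3·10 − ½·3² = 25.5.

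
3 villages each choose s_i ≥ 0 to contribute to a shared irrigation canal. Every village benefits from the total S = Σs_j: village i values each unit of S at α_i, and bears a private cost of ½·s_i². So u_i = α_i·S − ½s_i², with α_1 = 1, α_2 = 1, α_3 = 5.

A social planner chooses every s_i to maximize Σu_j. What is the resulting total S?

21

Planner FOC: ∂(Σu_j)/∂s_i = (Σα_j) − s_i = 0, so s_i^SO = Σα_j = 7 for every i; S^SO = 21.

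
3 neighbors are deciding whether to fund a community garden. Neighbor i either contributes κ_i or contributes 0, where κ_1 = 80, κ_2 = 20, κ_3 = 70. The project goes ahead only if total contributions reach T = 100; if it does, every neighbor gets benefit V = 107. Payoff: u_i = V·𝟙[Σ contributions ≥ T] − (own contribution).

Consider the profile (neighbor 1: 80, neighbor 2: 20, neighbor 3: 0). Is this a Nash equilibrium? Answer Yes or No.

Total = 100 ≥ 100: provided.
Neighbor 1 (pledges 80, payoff 27): dropping to 0 → total 20, payoff 0. No gain.
Neighbor 2 (pledges 20, payoff 87): dropping to 0 → total 80, payoff 0. No gain.
Neighbor 3 (pledges 0, payoff 107): pledging 70 → total 170, payoff 37. No gain.

Yes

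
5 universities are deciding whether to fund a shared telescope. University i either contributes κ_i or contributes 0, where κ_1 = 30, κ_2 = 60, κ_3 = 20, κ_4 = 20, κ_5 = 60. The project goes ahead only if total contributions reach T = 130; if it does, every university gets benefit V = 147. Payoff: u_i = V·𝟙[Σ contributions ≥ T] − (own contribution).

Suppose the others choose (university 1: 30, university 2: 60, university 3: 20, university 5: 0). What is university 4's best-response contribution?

20

Others' total = 110. Contributing 20 brings total to 130 ≥ 130: gain V − κ_4 = 127.
Best response: 20.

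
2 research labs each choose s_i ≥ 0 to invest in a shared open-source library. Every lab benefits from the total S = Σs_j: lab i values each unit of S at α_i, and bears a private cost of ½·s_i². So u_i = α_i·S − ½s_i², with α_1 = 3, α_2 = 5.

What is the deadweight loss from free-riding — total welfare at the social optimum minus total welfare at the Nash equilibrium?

Lab i's FOC: ∂u_i/∂s_i = α_i − s_i = 0, so s_i* = α_i.
NE contributions = (3, 5); S = 8.
W^NE = (Σα)·S − ½Σα_i² = 8² − ½·34 = 47.
Planner sets s_i = Σα_j = 8 for every i, so S^SO = 2·8 = 16.
W^SO = (Σα)·S^SO − ½·2·(Σα)² = (2/2)·8² = 64.
Deadweight loss = W^SO − W^NE = 17.

17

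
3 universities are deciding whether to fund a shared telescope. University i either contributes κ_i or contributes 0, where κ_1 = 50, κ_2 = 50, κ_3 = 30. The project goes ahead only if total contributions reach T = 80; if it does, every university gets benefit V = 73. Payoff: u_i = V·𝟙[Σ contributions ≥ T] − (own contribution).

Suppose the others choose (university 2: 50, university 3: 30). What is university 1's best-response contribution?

0

Others' total = 80 ≥ 80; contributing adds cost 50 for no extra benefit.
Best response: 0.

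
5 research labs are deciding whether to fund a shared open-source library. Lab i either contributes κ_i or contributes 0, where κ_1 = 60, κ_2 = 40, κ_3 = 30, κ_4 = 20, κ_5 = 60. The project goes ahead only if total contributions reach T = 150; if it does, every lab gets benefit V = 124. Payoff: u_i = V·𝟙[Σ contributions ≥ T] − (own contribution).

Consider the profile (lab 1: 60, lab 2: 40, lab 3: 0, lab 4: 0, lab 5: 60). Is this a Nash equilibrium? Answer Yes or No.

Yes

Total = 160 ≥ 150: provided.
Lab 1 (pledges 60, payoff 64): dropping to 0 → total 100, payoff 0. No gain.
Lab 2 (pledges 40, payoff 84): dropping to 0 → total 120, payoff 0. No gain.
Lab 3 (pledges 0, payoff 124): pledging 30 → total 190, payoff 94. No gain.
Lab 4 (pledges 0, payoff 124): pledging 20 → total 180, payoff 104. No gain.
Lab 5 (pledges 60, payoff 64): dropping to 0 → total 100, payoff 0. No gain.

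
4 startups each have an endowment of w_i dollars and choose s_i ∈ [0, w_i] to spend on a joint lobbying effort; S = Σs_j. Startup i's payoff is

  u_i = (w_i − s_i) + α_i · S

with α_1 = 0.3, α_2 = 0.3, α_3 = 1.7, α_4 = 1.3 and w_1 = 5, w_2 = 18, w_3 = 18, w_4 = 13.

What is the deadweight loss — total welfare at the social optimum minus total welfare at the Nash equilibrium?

59.8

∂u_i/∂s_i = α_i − 1, so startup i contributes w_i if α_i > 1, else 0.
α_i > 1 for i ∈ {3, 4}; NE contributions (0, 0, 18, 13), S = 31.
W^NE = Σw_i − S^NE + (Σα_i)·S^NE = 54 + 2.6·31 = 134.6.
Planner: ∂(Σu_j)/∂s_i = Σα_j − 1 = 2.6 > 0, so everyone contributes w_i; S^SO = 54, W^SO = 54 + 2.6·54 = 194.4.
Deadweight loss = 59.8.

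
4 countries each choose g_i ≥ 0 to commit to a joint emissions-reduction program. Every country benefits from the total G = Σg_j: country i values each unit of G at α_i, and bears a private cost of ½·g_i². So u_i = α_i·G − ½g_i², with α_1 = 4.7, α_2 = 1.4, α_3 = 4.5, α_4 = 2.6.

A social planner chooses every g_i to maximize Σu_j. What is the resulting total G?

Planner FOC: ∂(Σu_j)/∂g_i = (Σα_j) − g_i = 0, so g_i^SO = Σα_j = 13.2 for every i; G^SO = 52.8.

52.8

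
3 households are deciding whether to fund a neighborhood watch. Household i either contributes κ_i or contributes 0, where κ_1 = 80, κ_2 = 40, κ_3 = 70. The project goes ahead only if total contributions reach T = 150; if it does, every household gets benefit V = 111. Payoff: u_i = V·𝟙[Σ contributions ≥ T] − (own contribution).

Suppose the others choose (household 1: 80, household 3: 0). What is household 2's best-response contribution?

0

Others' total = 80. Even contributing 40 gives 120 < 150: no benefit either way.
Best response: 0.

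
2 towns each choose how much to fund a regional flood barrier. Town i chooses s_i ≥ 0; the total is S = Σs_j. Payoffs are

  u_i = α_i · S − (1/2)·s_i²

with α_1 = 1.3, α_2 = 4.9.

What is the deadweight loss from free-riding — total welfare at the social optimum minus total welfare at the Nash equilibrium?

12.85

Town i's FOC: ∂u_i/∂s_i = α_i − s_i = 0, so s_i* = α_i.
NE contributions = (1.3, 4.9); S = 6.2.
W^NE = (Σα)·S − ½Σα_i² = 6.2² − ½·25.7 = 25.59.
Planner sets s_i = Σα_j = 6.2 for every i, so S^SO = 2·6.2 = 12.4.
W^SO = (Σα)·S^SO − ½·2·(Σα)² = (2/2)·6.2² = 38.44.
Deadweight loss = W^SO − W^NE = 12.85.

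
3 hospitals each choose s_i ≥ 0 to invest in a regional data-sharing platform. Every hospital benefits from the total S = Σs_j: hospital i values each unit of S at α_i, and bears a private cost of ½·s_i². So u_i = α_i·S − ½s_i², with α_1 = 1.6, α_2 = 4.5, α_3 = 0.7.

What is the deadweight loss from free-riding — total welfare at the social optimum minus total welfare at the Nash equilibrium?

34.77

Hospital i's FOC: ∂u_i/∂s_i = α_i − s_i = 0, so s_i* = α_i.
NE contributions = (1.6, 4.5, 0.7); S = 6.8.
W^NE = (Σα)·S − ½Σα_i² = 6.8² − ½·23.3 = 34.59.
Planner sets s_i = Σα_j = 6.8 for every i, so S^SO = 3·6.8 = 20.4.
W^SO = (Σα)·S^SO − ½·3·(Σα)² = (3/2)·6.8² = 69.36.
Deadweight loss = W^SO − W^NE = 34.77.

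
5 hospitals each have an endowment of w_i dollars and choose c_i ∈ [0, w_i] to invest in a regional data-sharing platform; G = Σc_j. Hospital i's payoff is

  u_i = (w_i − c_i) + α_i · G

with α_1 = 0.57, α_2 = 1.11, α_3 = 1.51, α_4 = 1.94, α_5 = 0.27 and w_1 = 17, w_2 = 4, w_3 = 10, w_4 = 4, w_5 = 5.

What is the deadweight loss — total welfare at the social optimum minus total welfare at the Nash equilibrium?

96.8

∂u_i/∂c_i = α_i − 1, so hospital i contributes w_i if α_i > 1, else 0.
α_i > 1 for i ∈ {2, 3, 4}; NE contributions (0, 4, 10, 4, 0), G = 18.
W^NE = Σw_i − G^NE + (Σα_i)·G^NE = 40 + 4.4·18 = 119.2.
Planner: ∂(Σu_j)/∂c_i = Σα_j − 1 = 4.4 > 0, so everyone contributes w_i; G^SO = 40, W^SO = 40 + 4.4·40 = 216.
Deadweight loss = 96.8.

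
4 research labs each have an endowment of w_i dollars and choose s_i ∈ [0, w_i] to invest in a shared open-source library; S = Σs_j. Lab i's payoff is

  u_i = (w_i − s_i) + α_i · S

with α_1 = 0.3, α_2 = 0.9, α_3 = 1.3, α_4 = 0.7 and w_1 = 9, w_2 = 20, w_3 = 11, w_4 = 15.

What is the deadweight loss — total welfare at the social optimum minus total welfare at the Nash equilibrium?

∂u_i/∂s_i = α_i − 1, so lab i contributes w_i if α_i > 1, else 0.
α_i > 1 for i ∈ {3}; NE contributions (0, 0, 11, 0), S = 11.
W^NE = Σw_i − S^NE + (Σα_i)·S^NE = 55 + 2.2·11 = 79.2.
Planner: ∂(Σu_j)/∂s_i = Σα_j − 1 = 2.2 > 0, so everyone contributes w_i; S^SO = 55, W^SO = 55 + 2.2·55 = 176.
Deadweight loss = 96.8.

96.8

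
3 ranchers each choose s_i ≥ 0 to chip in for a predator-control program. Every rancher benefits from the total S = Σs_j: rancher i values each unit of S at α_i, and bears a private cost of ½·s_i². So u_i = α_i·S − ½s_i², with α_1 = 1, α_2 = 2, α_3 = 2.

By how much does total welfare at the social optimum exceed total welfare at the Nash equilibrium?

Rancher i's FOC: ∂u_i/∂s_i = α_i − s_i = 0, so s_i* = α_i.
NE contributions = (1, 2, 2); S = 5.
W^NE = (Σα)·S − ½Σα_i² = 5² − ½·9 = 20.5.
Planner sets s_i = Σα_j = 5 for every i, so S^SO = 3·5 = 15.
W^SO = (Σα)·S^SO − ½·3·(Σα)² = (3/2)·5² = 37.5.
Deadweight loss = W^SO − W^NE = 17.

17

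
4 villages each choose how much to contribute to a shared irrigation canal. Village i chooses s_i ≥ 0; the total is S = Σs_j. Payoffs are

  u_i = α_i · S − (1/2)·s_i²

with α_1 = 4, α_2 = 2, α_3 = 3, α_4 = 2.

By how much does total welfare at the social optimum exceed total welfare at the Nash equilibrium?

Village i's FOC: ∂u_i/∂s_i = α_i − s_i = 0, so s_i* = α_i.
NE contributions = (4, 2, 3, 2); S = 11.
W^NE = (Σα)·S − ½Σα_i² = 11² − ½·33 = 104.5.
Planner sets s_i = Σα_j = 11 for every i, so S^SO = 4·11 = 44.
W^SO = (Σα)·S^SO − ½·4·(Σα)² = (4/2)·11² = 242.
Deadweight loss = W^SO − W^NE = 137.5.

137.5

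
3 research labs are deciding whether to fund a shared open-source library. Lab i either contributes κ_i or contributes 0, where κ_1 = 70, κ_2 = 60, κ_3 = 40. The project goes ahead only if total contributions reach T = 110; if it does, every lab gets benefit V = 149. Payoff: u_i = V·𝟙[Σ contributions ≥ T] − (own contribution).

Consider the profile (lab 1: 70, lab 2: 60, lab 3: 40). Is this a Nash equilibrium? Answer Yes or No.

Total = 170 ≥ 110: provided.
Lab 1 (pledges 70, payoff 79): dropping to 0 → total 100, payoff 0. No gain.
Lab 2 (pledges 60, payoff 89): dropping to 0 → total 110, payoff 149. Profitable deviation.

No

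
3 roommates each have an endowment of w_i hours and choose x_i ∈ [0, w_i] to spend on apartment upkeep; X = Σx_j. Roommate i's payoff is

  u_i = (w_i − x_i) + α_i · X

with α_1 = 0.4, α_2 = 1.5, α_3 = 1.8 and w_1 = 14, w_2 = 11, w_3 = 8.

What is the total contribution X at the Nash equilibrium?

∂u_i/∂x_i = α_i − 1, so roommate i contributes w_i if α_i > 1, else 0.
α_i > 1 for i ∈ {2, 3}; NE contributions (0, 11, 8), X = 19.

19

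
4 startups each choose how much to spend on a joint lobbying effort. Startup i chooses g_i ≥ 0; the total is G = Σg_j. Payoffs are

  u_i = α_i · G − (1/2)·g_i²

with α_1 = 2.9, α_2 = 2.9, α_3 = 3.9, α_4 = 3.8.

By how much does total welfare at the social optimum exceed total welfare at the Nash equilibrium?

Startup i's FOC: ∂u_i/∂g_i = α_i − g_i = 0, so g_i* = α_i.
NE contributions = (2.9, 2.9, 3.9, 3.8); G = 13.5.
W^NE = (Σα)·G − ½Σα_i² = 13.5² − ½·46.47 = 159.015.
Planner sets g_i = Σα_j = 13.5 for every i, so G^SO = 4·13.5 = 54.
W^SO = (Σα)·G^SO − ½·4·(Σα)² = (4/2)·13.5² = 364.5.
Deadweight loss = W^SO − W^NE = 205.485.

205.485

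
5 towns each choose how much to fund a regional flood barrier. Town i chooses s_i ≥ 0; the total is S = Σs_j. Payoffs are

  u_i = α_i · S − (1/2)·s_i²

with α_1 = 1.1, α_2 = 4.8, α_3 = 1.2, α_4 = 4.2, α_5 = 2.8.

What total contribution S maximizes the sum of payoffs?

Planner FOC: ∂(Σu_j)/∂s_i = (Σα_j) − s_i = 0, so s_i^SO = Σα_j = 14.1 for every i; S^SO = 70.5.

70.5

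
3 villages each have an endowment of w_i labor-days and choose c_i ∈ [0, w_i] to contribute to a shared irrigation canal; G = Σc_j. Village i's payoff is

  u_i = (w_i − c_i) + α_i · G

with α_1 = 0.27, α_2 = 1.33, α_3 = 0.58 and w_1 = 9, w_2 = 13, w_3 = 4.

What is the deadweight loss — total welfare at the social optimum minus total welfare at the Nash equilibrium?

15.34

∂u_i/∂c_i = α_i − 1, so village i contributes w_i if α_i > 1, else 0.
α_i > 1 for i ∈ {2}; NE contributions (0, 13, 0), G = 13.
W^NE = Σw_i − G^NE + (Σα_i)·G^NE = 26 + 1.18·13 = 41.34.
Planner: ∂(Σu_j)/∂c_i = Σα_j − 1 = 1.18 > 0, so everyone contributes w_i; G^SO = 26, W^SO = 26 + 1.18·26 = 56.68.
Deadweight loss = 15.34.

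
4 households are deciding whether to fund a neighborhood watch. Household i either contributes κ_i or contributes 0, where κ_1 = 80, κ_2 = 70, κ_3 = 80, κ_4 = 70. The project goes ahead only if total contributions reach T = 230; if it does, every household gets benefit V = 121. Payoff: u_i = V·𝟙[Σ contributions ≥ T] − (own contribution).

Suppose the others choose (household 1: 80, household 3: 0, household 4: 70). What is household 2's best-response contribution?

Others' total = 150. Even contributing 70 gives 220 < 230: no benefit either way.
Best response: 0.

0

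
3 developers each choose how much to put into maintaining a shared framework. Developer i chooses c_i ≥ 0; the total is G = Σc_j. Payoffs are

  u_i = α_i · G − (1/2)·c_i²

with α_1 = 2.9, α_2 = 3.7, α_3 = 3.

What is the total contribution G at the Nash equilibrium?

Developer i's FOC: ∂u_i/∂c_i = α_i − c_i = 0, so c_i* = α_i.
NE contributions = (2.9, 3.7, 3); G = 9.6.

9.6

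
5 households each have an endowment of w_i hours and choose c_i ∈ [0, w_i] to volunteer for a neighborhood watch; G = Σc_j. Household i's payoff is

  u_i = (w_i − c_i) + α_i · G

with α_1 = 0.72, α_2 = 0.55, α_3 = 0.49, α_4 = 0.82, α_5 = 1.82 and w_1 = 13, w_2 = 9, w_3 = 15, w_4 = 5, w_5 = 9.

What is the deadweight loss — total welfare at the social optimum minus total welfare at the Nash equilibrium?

∂u_i/∂c_i = α_i − 1, so household i contributes w_i if α_i > 1, else 0.
α_i > 1 for i ∈ {5}; NE contributions (0, 0, 0, 0, 9), G = 9.
W^NE = Σw_i − G^NE + (Σα_i)·G^NE = 51 + 3.4·9 = 81.6.
Planner: ∂(Σu_j)/∂c_i = Σα_j − 1 = 3.4 > 0, so everyone contributes w_i; G^SO = 51, W^SO = 51 + 3.4·51 = 224.4.
Deadweight loss = 142.8.

142.8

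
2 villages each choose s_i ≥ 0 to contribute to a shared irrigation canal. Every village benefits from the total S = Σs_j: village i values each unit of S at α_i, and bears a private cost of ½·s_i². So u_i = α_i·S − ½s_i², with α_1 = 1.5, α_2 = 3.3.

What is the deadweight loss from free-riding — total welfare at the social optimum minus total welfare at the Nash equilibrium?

Village i's FOC: ∂u_i/∂s_i = α_i − s_i = 0, so s_i* = α_i.
NE contributions = (1.5, 3.3); S = 4.8.
W^NE = (Σα)·S − ½Σα_i² = 4.8² − ½·13.14 = 16.47.
Planner sets s_i = Σα_j = 4.8 for every i, so S^SO = 2·4.8 = 9.6.
W^SO = (Σα)·S^SO − ½·2·(Σα)² = (2/2)·4.8² = 23.04.
Deadweight loss = W^SO − W^NE = 6.57.

6.57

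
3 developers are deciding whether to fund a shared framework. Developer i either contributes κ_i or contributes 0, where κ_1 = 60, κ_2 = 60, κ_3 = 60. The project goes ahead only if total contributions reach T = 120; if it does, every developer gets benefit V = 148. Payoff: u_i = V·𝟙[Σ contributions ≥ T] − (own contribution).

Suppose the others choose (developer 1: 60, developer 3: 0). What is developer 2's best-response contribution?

60

Others' total = 60. Contributing 60 brings total to 120 ≥ 120: gain V − κ_2 = 88.
Best response: 60.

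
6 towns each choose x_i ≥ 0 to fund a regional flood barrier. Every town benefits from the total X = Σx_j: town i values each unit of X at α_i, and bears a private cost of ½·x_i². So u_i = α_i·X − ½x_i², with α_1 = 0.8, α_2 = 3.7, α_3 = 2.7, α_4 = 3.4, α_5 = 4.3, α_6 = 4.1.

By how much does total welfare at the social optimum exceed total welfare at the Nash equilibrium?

Town i's FOC: ∂u_i/∂x_i = α_i − x_i = 0, so x_i* = α_i.
NE contributions = (0.8, 3.7, 2.7, 3.4, 4.3, 4.1); X = 19.
W^NE = (Σα)·X − ½Σα_i² = 19² − ½·68.48 = 326.76.
Planner sets x_i = Σα_j = 19 for every i, so X^SO = 6·19 = 114.
W^SO = (Σα)·X^SO − ½·6·(Σα)² = (6/2)·19² = 1083.
Deadweight loss = W^SO − W^NE = 756.24.

756.24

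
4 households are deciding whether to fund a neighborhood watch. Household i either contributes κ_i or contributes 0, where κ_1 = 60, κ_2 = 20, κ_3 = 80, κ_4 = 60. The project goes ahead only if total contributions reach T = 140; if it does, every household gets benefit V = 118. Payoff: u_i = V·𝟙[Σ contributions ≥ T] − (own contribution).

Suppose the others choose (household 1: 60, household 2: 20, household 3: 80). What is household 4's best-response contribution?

Others' total = 160 ≥ 140; contributing adds cost 60 for no extra benefit.
Best response: 0.

0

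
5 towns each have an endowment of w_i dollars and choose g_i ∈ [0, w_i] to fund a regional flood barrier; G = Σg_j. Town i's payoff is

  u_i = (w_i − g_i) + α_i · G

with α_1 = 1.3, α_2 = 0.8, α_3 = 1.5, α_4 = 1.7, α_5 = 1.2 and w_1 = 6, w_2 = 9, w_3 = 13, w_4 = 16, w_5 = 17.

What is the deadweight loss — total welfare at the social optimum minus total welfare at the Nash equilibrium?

∂u_i/∂g_i = α_i − 1, so town i contributes w_i if α_i > 1, else 0.
α_i > 1 for i ∈ {1, 3, 4, 5}; NE contributions (6, 0, 13, 16, 17), G = 52.
W^NE = Σw_i − G^NE + (Σα_i)·G^NE = 61 + 5.5·52 = 347.
Planner: ∂(Σu_j)/∂g_i = Σα_j − 1 = 5.5 > 0, so everyone contributes w_i; G^SO = 61, W^SO = 61 + 5.5·61 = 396.5.
Deadweight loss = 49.5.

49.5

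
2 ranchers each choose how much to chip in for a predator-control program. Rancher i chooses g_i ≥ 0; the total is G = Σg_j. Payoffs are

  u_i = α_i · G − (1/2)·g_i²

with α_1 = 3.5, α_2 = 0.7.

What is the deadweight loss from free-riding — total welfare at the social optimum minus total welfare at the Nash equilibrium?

Rancher i's FOC: ∂u_i/∂g_i = α_i − g_i = 0, so g_i* = α_i.
NE contributions = (3.5, 0.7); G = 4.2.
W^NE = (Σα)·G − ½Σα_i² = 4.2² − ½·12.74 = 11.27.
Planner sets g_i = Σα_j = 4.2 for every i, so G^SO = 2·4.2 = 8.4.
W^SO = (Σα)·G^SO − ½·2·(Σα)² = (2/2)·4.2² = 17.64.
Deadweight loss = W^SO − W^NE = 6.37.

6.37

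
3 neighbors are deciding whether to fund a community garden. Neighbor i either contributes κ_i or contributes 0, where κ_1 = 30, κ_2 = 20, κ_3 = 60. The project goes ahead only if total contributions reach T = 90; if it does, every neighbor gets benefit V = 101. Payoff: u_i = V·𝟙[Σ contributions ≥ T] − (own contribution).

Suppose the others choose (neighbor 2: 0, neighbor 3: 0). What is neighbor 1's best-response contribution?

0

Others' total = 0. Even contributing 30 gives 30 < 90: no benefit either way.
Best response: 0.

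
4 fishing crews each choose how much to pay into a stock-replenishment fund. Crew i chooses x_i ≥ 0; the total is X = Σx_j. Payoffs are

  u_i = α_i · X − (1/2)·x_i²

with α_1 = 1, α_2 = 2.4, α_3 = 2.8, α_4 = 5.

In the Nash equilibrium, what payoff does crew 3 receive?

27.44

Crew i's FOC: ∂u_i/∂x_i = α_i − x_i = 0, so x_i* = α_i.
NE contributions = (1, 2.4, 2.8, 5); X = 11.2.
u_3 = α_3·X − ½·(x_3)² = 2.8·11.2 − ½·2.8² = 27.44.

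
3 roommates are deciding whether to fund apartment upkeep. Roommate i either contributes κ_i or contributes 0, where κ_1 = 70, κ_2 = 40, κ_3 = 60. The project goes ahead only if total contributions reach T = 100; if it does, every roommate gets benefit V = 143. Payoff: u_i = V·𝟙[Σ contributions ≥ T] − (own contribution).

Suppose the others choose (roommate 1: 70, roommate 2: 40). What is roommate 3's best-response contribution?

Others' total = 110 ≥ 100; contributing adds cost 60 for no extra benefit.
Best response: 0.

0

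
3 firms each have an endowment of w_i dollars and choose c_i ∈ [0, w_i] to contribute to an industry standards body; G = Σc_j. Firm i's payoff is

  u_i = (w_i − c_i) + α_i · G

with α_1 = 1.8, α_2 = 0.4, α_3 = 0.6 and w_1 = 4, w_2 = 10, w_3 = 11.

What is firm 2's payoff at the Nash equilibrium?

∂u_i/∂c_i = α_i − 1, so firm i contributes w_i if α_i > 1, else 0.
α_i > 1 for i ∈ {1}; NE contributions (4, 0, 0), G = 4.
u_2 = (10 − 0) + 0.4·4 = 11.6.

11.6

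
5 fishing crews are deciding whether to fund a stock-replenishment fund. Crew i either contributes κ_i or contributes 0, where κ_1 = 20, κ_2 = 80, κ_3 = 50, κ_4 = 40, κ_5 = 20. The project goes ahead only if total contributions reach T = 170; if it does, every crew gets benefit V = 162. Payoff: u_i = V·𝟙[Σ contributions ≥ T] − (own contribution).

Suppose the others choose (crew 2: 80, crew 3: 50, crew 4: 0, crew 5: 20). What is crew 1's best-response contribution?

Others' total = 150. Contributing 20 brings total to 170 ≥ 170: gain V − κ_1 = 142.
Best response: 20.

20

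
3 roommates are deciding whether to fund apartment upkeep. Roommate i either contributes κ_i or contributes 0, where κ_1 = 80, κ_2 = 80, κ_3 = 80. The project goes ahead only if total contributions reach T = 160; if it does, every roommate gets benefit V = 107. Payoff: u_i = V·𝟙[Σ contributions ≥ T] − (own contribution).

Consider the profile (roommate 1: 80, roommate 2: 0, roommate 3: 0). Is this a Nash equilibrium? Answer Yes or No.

Total = 80 < 160: not provided.
Roommate 1 (pledges 80, payoff -80): dropping to 0 → total 0, payoff 0. Profitable deviation.

No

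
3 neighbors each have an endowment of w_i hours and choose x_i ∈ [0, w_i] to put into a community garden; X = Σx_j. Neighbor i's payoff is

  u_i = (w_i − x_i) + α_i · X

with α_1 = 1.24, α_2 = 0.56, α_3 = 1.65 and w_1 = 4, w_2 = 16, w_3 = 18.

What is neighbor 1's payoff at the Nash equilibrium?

∂u_i/∂x_i = α_i − 1, so neighbor i contributes w_i if α_i > 1, else 0.
α_i > 1 for i ∈ {1, 3}; NE contributions (4, 0, 18), X = 22.
u_1 = (4 − 4) + 1.24·22 = 27.28.

27.28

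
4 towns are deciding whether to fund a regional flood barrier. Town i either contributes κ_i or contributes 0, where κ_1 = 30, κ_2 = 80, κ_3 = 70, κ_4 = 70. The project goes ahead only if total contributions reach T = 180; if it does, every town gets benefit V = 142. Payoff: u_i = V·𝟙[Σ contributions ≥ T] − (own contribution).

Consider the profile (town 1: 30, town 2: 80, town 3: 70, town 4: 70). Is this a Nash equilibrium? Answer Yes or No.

Total = 250 ≥ 180: provided.
Town 1 (pledges 30, payoff 112): dropping to 0 → total 220, payoff 142. Profitable deviation.

No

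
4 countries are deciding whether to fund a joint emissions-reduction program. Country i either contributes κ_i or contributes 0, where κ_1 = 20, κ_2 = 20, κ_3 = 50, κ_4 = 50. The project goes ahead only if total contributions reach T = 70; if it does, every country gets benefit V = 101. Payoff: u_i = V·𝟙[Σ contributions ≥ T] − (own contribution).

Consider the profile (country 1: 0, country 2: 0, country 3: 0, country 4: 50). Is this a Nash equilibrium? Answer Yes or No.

No

Total = 50 < 70: not provided.
Country 1 (pledges 0, payoff 0): pledging 20 → total 70, payoff 81. Profitable deviation.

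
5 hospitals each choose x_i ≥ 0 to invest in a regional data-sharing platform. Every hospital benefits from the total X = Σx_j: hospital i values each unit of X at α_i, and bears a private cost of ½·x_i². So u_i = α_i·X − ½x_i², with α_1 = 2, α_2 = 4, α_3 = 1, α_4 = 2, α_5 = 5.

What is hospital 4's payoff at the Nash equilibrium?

26

Hospital i's FOC: ∂u_i/∂x_i = α_i − x_i = 0, so x_i* = α_i.
NE contributions = (2, 4, 1, 2, 5); X = 14.
u_4 = α_4·X − ½·(x_4)² = 2·14 − ½·2² = 26.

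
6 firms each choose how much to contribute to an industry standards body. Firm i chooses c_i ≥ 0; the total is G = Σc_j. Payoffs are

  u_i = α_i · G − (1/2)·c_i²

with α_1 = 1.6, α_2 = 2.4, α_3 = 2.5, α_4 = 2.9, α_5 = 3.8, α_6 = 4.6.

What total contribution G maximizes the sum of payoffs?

Planner FOC: ∂(Σu_j)/∂c_i = (Σα_j) − c_i = 0, so c_i^SO = Σα_j = 17.8 for every i; G^SO = 106.8.

106.8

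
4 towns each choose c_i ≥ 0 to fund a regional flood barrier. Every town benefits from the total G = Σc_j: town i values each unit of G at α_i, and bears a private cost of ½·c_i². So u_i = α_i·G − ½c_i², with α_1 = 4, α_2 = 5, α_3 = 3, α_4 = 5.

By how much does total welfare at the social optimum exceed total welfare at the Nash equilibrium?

326.5

Town i's FOC: ∂u_i/∂c_i = α_i − c_i = 0, so c_i* = α_i.
NE contributions = (4, 5, 3, 5); G = 17.
W^NE = (Σα)·G − ½Σα_i² = 17² − ½·75 = 251.5.
Planner sets c_i = Σα_j = 17 for every i, so G^SO = 4·17 = 68.
W^SO = (Σα)·G^SO − ½·4·(Σα)² = (4/2)·17² = 578.
Deadweight loss = W^SO − W^NE = 326.5.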